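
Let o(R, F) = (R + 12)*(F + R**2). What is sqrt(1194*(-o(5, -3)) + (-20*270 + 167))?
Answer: I*sqrt(451789) ≈ 672.15*I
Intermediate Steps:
o(R, F) = (12 + R)*(F + R**2)
sqrt(1194*(-o(5, -3)) + (-20*270 + 167)) = sqrt(1194*(-(5**3 + 12*(-3) + 12*5**2 - 3*5)) + (-20*270 + 167)) = sqrt(1194*(-(125 - 36 + 12*25 - 15)) + (-5400 + 167)) = sqrt(1194*(-(125 - 36 + 300 - 15)) - 5233) = sqrt(1194*(-1*374) - 5233) = sqrt(1194*(-374) - 5233) = sqrt(-446556 - 5233) = sqrt(-451789) = I*sqrt(451789)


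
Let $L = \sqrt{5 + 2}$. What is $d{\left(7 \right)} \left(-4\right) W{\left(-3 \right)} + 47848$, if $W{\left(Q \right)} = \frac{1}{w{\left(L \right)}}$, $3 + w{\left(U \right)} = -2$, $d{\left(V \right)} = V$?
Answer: $\frac{239268}{5} \approx 47854.0$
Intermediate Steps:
$L = \sqrt{7} \approx 2.6458$
$w{\left(U \right)} = -5$ ($w{\left(U \right)} = -3 - 2 = -5$)
$W{\left(Q \right)} = - \frac{1}{5}$ ($W{\left(Q \right)} = \frac{1}{-5} = - \frac{1}{5}$)
$d{\left(7 \right)} \left(-4\right) W{\left(-3 \right)} + 47848 = 7 \left(-4\right) \left(- \frac{1}{5}\right) + 47848 = \left(-28\right) \left(- \frac{1}{5}\right) + 47848 = \frac{28}{5} + 47848 = \frac{239268}{5}$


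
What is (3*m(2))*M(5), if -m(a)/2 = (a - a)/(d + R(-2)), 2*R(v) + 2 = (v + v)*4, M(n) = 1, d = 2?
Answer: 0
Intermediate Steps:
R(v) = -1 + 4*v (R(v) = -1 + ((v + v)*4)/2 = -1 + ((2*v)*4)/2 = -1 + (8*v)/2 = -1 + 4*v)
m(a) = 0 (m(a) = -2*(a - a)/(2 + (-1 + 4*(-2))) = -0/(2 + (-1 - 8)) = -0/(2 - 9) = -0/(-7) = -0*(-1)/7 = -2*0 = 0)
(3*m(2))*M(5) = (3*0)*1 = 0*1 = 0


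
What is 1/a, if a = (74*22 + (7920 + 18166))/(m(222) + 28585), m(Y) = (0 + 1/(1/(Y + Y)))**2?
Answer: 225721/27714 ≈ 8.1447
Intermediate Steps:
m(Y) = 4*Y**2 (m(Y) = (0 + 1/(1/(2*Y)))**2 = (0 + 2*Y)**2 = (2*Y)**2 = 4*Y**2)
a = 27714/225721 (a = (74*22 + (7920 + 18166))/(4*222**2 + 28585) = (1628 + 26086)/(4*49284 + 28585) = 27714/(197136 + 28585) = 27714/225721 ≈ 0.12278)
1/a = 1/(27714/225721) = 225721/27714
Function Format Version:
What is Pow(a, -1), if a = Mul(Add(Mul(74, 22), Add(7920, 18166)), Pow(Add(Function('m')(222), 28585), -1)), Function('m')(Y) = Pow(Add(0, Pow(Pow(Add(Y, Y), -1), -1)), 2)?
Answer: Rational(225721, 27714) ≈ 8.1447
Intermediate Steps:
Function('m')(Y) = Mul(4, Pow(Y, 2)) (Function('m')(Y) = Pow(Add(0, Pow(Pow(Mul(2, Y), -1), -1)), 2) = Pow(Add(0, Pow(Mul(Rational(1, 2), Pow(Y, -1)), -1)), 2) = Pow(Add(0, Mul(2, Y)), 2) = Pow(Mul(2, Y), 2) = Mul(4, Pow(Y, 2)))
a = Rational(27714, 225721) (a = Mul(Add(Mul(74, 22), Add(7920, 18166)), Pow(Add(Mul(4, Pow(222, 2)), 28585), -1)) = Mul(Add(1628, 26086), Pow(Add(Mul(4, 49284), 28585), -1)) = Mul(27714, Pow(Add(197136, 28585), -1)) = Mul(27714, Pow(225721, -1)) = Mul(27714, Rational(1, 225721)) = Rational(27714, 225721) ≈ 0.12278)
Pow(a, -1) = Pow(Rational(27714, 225721), -1) = Rational(225721, 27714)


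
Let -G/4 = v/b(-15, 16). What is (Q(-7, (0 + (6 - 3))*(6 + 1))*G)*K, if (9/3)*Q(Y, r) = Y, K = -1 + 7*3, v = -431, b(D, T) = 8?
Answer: -30170/3 ≈ -10057.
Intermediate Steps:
K = 20 (K = -1 + 21 = 20)
Q(Y, r) = Y/3
G = 431/2 (G = -(-1724)/8 = -4*(-431/8) = 431/2 ≈ 215.50)
(Q(-7, (0 + (6 - 3))*(6 + 1))*G)*K = (((1/3)*(-7))*(431/2))*20 = -7/3*431/2*20 = -3017/6*20 = -30170/3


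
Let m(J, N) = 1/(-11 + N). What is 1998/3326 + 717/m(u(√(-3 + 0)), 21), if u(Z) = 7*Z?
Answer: 11924709/1663 ≈ 7170.6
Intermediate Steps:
1998/3326 + 717/m(u(√(-3 + 0)), 21) = 1998/3326 + 717/(1/(-11 + 21)) = 1998*(1/3326) + 717/(1/10) = 999/1663 + 717/(⅒) = 999/1663 + 717*10 = 999/1663 + 7170 = 11924709/1663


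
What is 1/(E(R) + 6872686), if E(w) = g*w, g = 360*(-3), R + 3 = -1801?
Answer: 1/8821006 ≈ 1.1337e-7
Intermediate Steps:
R = -1804 (R = -3 - 1801 = -1804)
g = -1080
E(w) = -1080*w
1/(E(R) + 6872686) = 1/(-1080*(-1804) + 6872686) = 1/(1948320 + 6872686) = 1/8821006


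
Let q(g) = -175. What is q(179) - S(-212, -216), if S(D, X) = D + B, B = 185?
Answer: -148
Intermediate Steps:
S(D, X) = 185 + D (S(D, X) = D + 185 = 185 + D)
q(179) - S(-212, -216) = -175 - (185 - 212) = -175 - 1*(-27) = -175 + 27 = -148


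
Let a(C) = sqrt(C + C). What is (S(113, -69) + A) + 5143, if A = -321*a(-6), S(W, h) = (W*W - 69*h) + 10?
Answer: 22683 - 642*I*sqrt(3) ≈ 22683.0 - 1112.0*I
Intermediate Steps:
S(W, h) = 10 + W**2 - 69*h (S(W, h) = (W**2 - 69*h) + 10 = 10 + W**2 - 69*h)
a(C) = sqrt(2)*sqrt(C) (a(C) = sqrt(2*C) = sqrt(2)*sqrt(C))
A = -642*I*sqrt(3) (A = -321*sqrt(2)*sqrt(-6) = -321*sqrt(2)*I*sqrt(6) = -642*I*sqrt(3) ≈ -1112.0*I)
(S(113, -69) + A) + 5143 = ((10 + 113**2 - 69*(-69)) - 642*I*sqrt(3)) + 5143 = ((10 + 12769 + 4761) - 642*I*sqrt(3)) + 5143 = (17540 - 642*I*sqrt(3)) + 5143 = 22683 - 642*I*sqrt(3)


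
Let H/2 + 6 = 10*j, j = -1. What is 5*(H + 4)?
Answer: -140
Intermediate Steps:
H = -32 (H = -12 + 2*(10*(-1)) = -12 + 2*(-10) = -12 - 20 = -32)
5*(H + 4) = 5*(-32 + 4) = 5*(-28) = -140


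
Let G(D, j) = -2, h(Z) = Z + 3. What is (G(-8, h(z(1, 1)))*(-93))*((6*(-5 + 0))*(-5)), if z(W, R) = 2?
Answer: 27900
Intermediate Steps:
h(Z) = 3 + Z
(G(-8, h(z(1, 1)))*(-93))*((6*(-5 + 0))*(-5)) = (-2*(-93))*((6*(-5 + 0))*(-5)) = 186*((6*(-5))*(-5)) = 186*(-30*(-5)) = 186*150 = 27900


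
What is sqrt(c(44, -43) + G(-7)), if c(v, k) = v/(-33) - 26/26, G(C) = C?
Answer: 2*I*sqrt(21)/3 ≈ 3.055*I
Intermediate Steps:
c(v, k) = -1 - v/33 (c(v, k) = v*(-1/33) - 26*1/26 = -v/33 - 1 = -1 - v/33)
sqrt(c(44, -43) + G(-7)) = sqrt((-1 - 1/33*44) - 7) = sqrt((-1 - 4/3) - 7) = sqrt(-7/3 - 7) = sqrt(-28/3) = 2*I*sqrt(21)/3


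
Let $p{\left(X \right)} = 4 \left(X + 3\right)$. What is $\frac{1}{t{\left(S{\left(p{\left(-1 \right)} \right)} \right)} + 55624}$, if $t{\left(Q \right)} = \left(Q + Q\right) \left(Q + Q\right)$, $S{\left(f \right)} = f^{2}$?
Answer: $\frac{1}{72008} \approx 1.3887 \cdot 10^{-5}$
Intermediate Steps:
$p{\left(X \right)} = 12 + 4 X$ ($p{\left(X \right)} = 4 \left(3 + X\right) = 12 + 4 X$)
$t{\left(Q \right)} = 4 Q^{2}$ ($t{\left(Q \right)} = 2 Q 2 Q = 4 Q^{2}$)
$\frac{1}{t{\left(S{\left(p{\left(-1 \right)} \right)} \right)} + 55624} = \frac{1}{4 \left(\left(12 + 4 \left(-1\right)\right)^{2}\right)^{2} + 55624} = \frac{1}{4 \left(\left(12 - 4\right)^{2}\right)^{2} + 55624} = \frac{1}{4 \left(8^{2}\right)^{2} + 55624} = \frac{1}{4 \cdot 64^{2} + 55624} = \frac{1}{4 \cdot 4096 + 55624} = \frac{1}{16384 + 55624} = \frac{1}{72008}$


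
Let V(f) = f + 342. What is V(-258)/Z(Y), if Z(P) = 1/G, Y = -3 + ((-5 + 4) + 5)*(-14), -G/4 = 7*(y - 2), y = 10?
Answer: -18816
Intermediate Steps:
V(f) = 342 + f
G = -224 (G = -28*(10 - 2) = -28*8 = -4*56 = -224)
Y = -59 (Y = -3 + (-1 + 5)*(-14) = -3 + 4*(-14) = -3 - 56 = -59)
Z(P) = -1/224 (Z(P) = 1/(-224) = -1/224)
V(-258)/Z(Y) = (342 - 258)/(-1/224) = 84*(-224) = -18816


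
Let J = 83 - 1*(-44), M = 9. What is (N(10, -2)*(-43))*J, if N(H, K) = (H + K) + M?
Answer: -92837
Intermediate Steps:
N(H, K) = 9 + H + K (N(H, K) = (H + K) + 9 = 9 + H + K)
J = 127 (J = 83 + 44 = 127)
(N(10, -2)*(-43))*J = ((9 + 10 - 2)*(-43))*127 = (17*(-43))*127 = -731*127 = -92837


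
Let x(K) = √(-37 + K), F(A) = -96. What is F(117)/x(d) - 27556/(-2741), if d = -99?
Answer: 27556/2741 + 24*I*√34/17 ≈ 10.053 + 8.2319*I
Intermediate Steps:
F(117)/x(d) - 27556/(-2741) = -96/√(-37 - 99) - 27556/(-2741) = -96*(-I*√34/68) - 27556*(-1/2741) = -96*(-I*√34/68) + 27556/2741 = -(-24)*I*√34/17 + 27556/2741 = 24*I*√34/17 + 27556/2741 = 27556/2741 + 24*I*√34/17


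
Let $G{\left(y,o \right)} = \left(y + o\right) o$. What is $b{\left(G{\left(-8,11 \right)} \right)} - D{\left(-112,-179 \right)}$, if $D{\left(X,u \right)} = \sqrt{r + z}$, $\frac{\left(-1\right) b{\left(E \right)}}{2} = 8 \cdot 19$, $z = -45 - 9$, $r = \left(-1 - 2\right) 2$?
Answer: $-304 - 2 i \sqrt{15} \approx -304.0 - 7.746 i$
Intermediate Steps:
$r = -6$ ($r = \left(-3\right) 2 = -6$)
$z = -54$ ($z = -45 - 9 = -54$)
$G{\left(y,o \right)} = o \left(o + y\right)$ ($G{\left(y,o \right)} = \left(o + y\right) o = o \left(o + y\right)$)
$b{\left(E \right)} = -304$ ($b{\left(E \right)} = - 2 \cdot 8 \cdot 19 = \left(-2\right) 152 = -304$)
$D{\left(X,u \right)} = 2 i \sqrt{15}$ ($D{\left(X,u \right)} = \sqrt{-6 - 54} = \sqrt{-60} = 2 i \sqrt{15}$)
$b{\left(G{\left(-8,11 \right)} \right)} - D{\left(-112,-179 \right)} = -304 - 2 i \sqrt{15}$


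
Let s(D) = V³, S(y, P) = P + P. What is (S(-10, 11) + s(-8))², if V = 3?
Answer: 2401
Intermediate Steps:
S(y, P) = 2*P
s(D) = 27 (s(D) = 3³ = 27)
(S(-10, 11) + s(-8))² = (2*11 + 27)² = (22 + 27)² = 49² = 2401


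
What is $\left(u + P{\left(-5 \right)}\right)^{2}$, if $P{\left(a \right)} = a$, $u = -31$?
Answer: $1296$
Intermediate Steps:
$\left(u + P{\left(-5 \right)}\right)^{2} = \left(-31 - 5\right)^{2} = \left(-36\right)^{2} = 1296$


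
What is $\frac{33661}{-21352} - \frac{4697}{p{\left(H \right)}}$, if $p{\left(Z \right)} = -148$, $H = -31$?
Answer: $\frac{23827129}{790024} \approx 30.16$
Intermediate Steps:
$\frac{33661}{-21352} - \frac{4697}{p{\left(H \right)}} = \frac{33661}{-21352} - \frac{4697}{-148} = 33661 \left(- \frac{1}{21352}\right) - - \frac{4697}{148} = - \frac{33661}{21352} + \frac{4697}{148} = \frac{23827129}{790024}$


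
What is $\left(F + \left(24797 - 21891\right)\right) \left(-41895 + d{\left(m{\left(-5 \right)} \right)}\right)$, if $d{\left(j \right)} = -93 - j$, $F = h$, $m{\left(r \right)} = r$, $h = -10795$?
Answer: $331203887$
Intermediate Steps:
$F = -10795$
$\left(F + \left(24797 - 21891\right)\right) \left(-41895 + d{\left(m{\left(-5 \right)} \right)}\right) = \left(-10795 + \left(24797 - 21891\right)\right) \left(-41895 - 88\right) = \left(-10795 + \left(24797 - 21891\right)\right) \left(-41895 + \left(-93 + 5\right)\right) = \left(-10795 + 2906\right) \left(-41895 - 88\right) = \left(-7889\right) \left(-41983\right) = 331203887$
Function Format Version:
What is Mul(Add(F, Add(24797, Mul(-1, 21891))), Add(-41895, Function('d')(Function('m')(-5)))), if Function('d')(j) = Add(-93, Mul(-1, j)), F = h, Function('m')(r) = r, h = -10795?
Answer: 331203887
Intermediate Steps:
F = -10795
Mul(Add(F, Add(24797, Mul(-1, 21891))), Add(-41895, Function('d')(Function('m')(-5)))) = Mul(Add(-10795, Add(24797, Mul(-1, 21891))), Add(-41895, Add(-93, Mul(-1, -5)))) = Mul(Add(-10795, Add(24797, -21891)), Add(-41895, Add(-93, 5))) = Mul(Add(-10795, 2906), Add(-41895, -88)) = Mul(-7889, -41983) = 331203887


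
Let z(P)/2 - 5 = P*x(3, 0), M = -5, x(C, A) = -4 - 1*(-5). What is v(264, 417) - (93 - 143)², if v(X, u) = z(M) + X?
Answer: -2236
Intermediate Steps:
x(C, A) = 1 (x(C, A) = -4 + 5 = 1)
z(P) = 10 + 2*P (z(P) = 10 + 2*(P*1) = 10 + 2*P)
v(X, u) = X (v(X, u) = (10 + 2*(-5)) + X = (10 - 10) + X = 0 + X = X)
v(264, 417) - (93 - 143)² = 264 - (93 - 143)² = 264 - 1*(-50)² = 264 - 1*2500 = 264 - 2500 = -2236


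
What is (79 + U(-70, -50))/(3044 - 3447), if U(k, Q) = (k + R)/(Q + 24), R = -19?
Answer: -2143/10478 ≈ -0.20452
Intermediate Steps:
U(k, Q) = (-19 + k)/(24 + Q) (U(k, Q) = (k - 19)/(Q + 24) = (-19 + k)/(24 + Q))
(79 + U(-70, -50))/(3044 - 3447) = (79 + (-19 - 70)/(24 - 50))/(3044 - 3447) = (79 - 89/(-26))/(-403) = (79 - 1/26*(-89))*(-1/403) = (79 + 89/26)*(-1/403) = (2143/26)*(-1/403) = -2143/10478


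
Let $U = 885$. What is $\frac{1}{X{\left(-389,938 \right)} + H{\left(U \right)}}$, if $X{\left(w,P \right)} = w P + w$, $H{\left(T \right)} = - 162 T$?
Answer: $- \frac{1}{508641} \approx -1.966 \cdot 10^{-6}$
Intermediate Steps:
$X{\left(w,P \right)} = w + P w$ ($X{\left(w,P \right)} = P w + w = w + P w$)
$\frac{1}{X{\left(-389,938 \right)} + H{\left(U \right)}} = \frac{1}{- 389 \left(1 + 938\right) - 143370} = \frac{1}{\left(-389\right) 939 - 143370} = \frac{1}{-365271 - 143370} = \frac{1}{-508641} = - \frac{1}{508641}$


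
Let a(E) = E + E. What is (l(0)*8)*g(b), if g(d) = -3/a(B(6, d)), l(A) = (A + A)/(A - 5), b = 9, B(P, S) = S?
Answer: 0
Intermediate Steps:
a(E) = 2*E
l(A) = 2*A/(-5 + A) (l(A) = (2*A)/(-5 + A) = 2*A/(-5 + A))
g(d) = -3/(2*d) (g(d) = -3*1/(2*d) = -3/(2*d))
(l(0)*8)*g(b) = ((2*0/(-5 + 0))*8)*(-3/2/9) = ((2*0/(-5))*8)*(-3/2*1/9) = ((2*0*(-1/5))*8)*(-1/6) = (0*8)*(-1/6) = 0*(-1/6) = 0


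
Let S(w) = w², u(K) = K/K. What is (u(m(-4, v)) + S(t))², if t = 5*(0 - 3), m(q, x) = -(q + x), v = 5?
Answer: 51076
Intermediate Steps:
m(q, x) = -q - x
u(K) = 1
t = -15 (t = 5*(-3) = -15)
(u(m(-4, v)) + S(t))² = (1 + (-15)²)² = (1 + 225)² = 226² = 51076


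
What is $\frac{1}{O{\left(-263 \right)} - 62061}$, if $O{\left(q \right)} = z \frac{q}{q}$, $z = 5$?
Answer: $- \frac{1}{62056} \approx -1.6114 \cdot 10^{-5}$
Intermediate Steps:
$O{\left(q \right)} = 5$ ($O{\left(q \right)} = 5 \frac{q}{q} = 5 \cdot 1 = 5$)
$\frac{1}{O{\left(-263 \right)} - 62061} = \frac{1}{5 - 62061} = \frac{1}{-62056} = - \frac{1}{62056}$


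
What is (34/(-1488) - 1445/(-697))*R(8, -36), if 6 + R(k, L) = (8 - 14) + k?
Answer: -62543/7626 ≈ -8.2013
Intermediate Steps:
R(k, L) = -12 + k (R(k, L) = -6 + ((8 - 14) + k) = -6 + (-6 + k) = -12 + k)
(34/(-1488) - 1445/(-697))*R(8, -36) = (34/(-1488) - 1445/(-697))*(-12 + 8) = (34*(-1/1488) - 1445*(-1/697))*(-4) = (-17/744 + 85/41)*(-4) = (62543/30504)*(-4) = -62543/7626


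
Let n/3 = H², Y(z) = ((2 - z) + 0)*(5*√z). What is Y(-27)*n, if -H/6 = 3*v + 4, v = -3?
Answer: 1174500*I*√3 ≈ 2.0343e+6*I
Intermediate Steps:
H = 30 (H = -6*(3*(-3) + 4) = -6*(-9 + 4) = -6*(-5) = 30)
Y(z) = 5*√z*(2 - z) (Y(z) = (2 - z)*(5*√z) = 5*√z*(2 - z))
n = 2700 (n = 3*30² = 3*900 = 2700)
Y(-27)*n = (5*√(-27)*(2 - 1*(-27)))*2700 = (5*(3*I*√3)*(2 + 27))*2700 = (5*(3*I*√3)*29)*2700 = (435*I*√3)*2700 = 1174500*I*√3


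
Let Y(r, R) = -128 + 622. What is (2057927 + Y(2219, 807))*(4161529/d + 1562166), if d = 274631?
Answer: 883110718981677775/274631 ≈ 3.2156e+12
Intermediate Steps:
Y(r, R) = 494
(2057927 + Y(2219, 807))*(4161529/d + 1562166) = (2057927 + 494)*(4161529/274631 + 1562166) = 2058421*(4161529*(1/274631) + 1562166) = 2058421*(4161529/274631 + 1562166) = 2058421*(429023372275/274631) = 883110718981677775/274631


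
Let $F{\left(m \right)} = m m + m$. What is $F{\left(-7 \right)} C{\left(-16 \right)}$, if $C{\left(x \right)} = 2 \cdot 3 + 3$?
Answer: $378$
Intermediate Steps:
$C{\left(x \right)} = 9$ ($C{\left(x \right)} = 6 + 3 = 9$)
$F{\left(m \right)} = m + m^{2}$ ($F{\left(m \right)} = m^{2} + m = m + m^{2}$)
$F{\left(-7 \right)} C{\left(-16 \right)} = - 7 \left(1 - 7\right) 9 = \left(-7\right) \left(-6\right) 9 = 42 \cdot 9 = 378$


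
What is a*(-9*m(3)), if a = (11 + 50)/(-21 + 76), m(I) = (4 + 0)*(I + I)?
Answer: -13176/55 ≈ -239.56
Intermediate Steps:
m(I) = 8*I (m(I) = 4*(2*I) = 8*I)
a = 61/55 ≈ 1.1091
a*(-9*m(3)) = 61*(-72*3)/55 = 61*(-9*24)/55 = (61/55)*(-216) = -13176/55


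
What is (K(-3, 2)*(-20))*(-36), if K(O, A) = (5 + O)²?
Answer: 2880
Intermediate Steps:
(K(-3, 2)*(-20))*(-36) = ((5 - 3)²*(-20))*(-36) = (2²*(-20))*(-36) = (4*(-20))*(-36) = -80*(-36) = 2880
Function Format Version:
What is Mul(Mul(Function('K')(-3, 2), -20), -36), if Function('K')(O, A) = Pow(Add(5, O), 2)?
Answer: 2880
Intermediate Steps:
Mul(Mul(Function('K')(-3, 2), -20), -36) = Mul(Mul(Pow(Add(5, -3), 2), -20), -36) = Mul(Mul(Pow(2, 2), -20), -36) = Mul(Mul(4, -20), -36) = Mul(-80, -36) = 2880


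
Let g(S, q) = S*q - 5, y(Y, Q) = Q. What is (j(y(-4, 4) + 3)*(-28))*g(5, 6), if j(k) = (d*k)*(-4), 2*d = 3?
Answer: 29400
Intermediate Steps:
d = 3/2 (d = (½)*3 = 3/2 ≈ 1.5000)
g(S, q) = -5 + S*q
j(k) = -6*k (j(k) = (3*k/2)*(-4) = -6*k)
(j(y(-4, 4) + 3)*(-28))*g(5, 6) = (-6*(4 + 3)*(-28))*(-5 + 5*6) = (-6*7*(-28))*(-5 + 30) = -42*(-28)*25 = 1176*25 = 29400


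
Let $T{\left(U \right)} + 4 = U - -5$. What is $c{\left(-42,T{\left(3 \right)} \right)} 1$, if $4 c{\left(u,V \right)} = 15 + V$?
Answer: $\frac{19}{4} \approx 4.75$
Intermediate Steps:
$T{\left(U \right)} = 1 + U$ ($T{\left(U \right)} = -4 + \left(U - -5\right) = -4 + \left(U + 5\right) = -4 + \left(5 + U\right) = 1 + U$)
$c{\left(u,V \right)} = \frac{15}{4} + \frac{V}{4}$ ($c{\left(u,V \right)} = \frac{15 + V}{4} = \frac{15}{4} + \frac{V}{4}$)
$c{\left(-42,T{\left(3 \right)} \right)} 1 = \left(\frac{15}{4} + \frac{1 + 3}{4}\right) 1 = \left(\frac{15}{4} + \frac{1}{4} \cdot 4\right) 1 = \left(\frac{15}{4} + 1\right) 1 = \frac{19}{4} \cdot 1 = \frac{19}{4}$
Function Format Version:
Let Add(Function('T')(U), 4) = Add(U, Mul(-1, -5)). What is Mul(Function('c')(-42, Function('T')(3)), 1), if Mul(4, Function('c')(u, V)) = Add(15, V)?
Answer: Rational(19, 4) ≈ 4.7500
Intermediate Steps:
Function('T')(U) = Add(1, U) (Function('T')(U) = Add(-4, Add(U, Mul(-1, -5))) = Add(-4, Add(U, 5)) = Add(-4, Add(5, U)) = Add(1, U))
Function('c')(u, V) = Add(Rational(15, 4), Mul(Rational(1, 4), V)) (Function('c')(u, V) = Mul(Rational(1, 4), Add(15, V)) = Add(Rational(15, 4), Mul(Rational(1, 4), V)))
Mul(Function('c')(-42, Function('T')(3)), 1) = Mul(Add(Rational(15, 4), Mul(Rational(1, 4), Add(1, 3))), 1) = Mul(Add(Rational(15, 4), Mul(Rational(1, 4), 4)), 1) = Mul(Add(Rational(15, 4), 1), 1) = Mul(Rational(19, 4), 1) = Rational(19, 4)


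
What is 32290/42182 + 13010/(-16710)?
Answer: -461096/35243061 ≈ -0.013083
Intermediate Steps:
32290/42182 + 13010/(-16710) = 32290*(1/42182) + 13010*(-1/16710) = 16145/21091 - 1301/1671 = -461096/35243061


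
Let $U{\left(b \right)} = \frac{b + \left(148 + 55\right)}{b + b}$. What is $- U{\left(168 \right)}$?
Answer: $- \frac{53}{48} \approx -1.1042$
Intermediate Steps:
$U{\left(b \right)} = \frac{203 + b}{2 b}$ ($U{\left(b \right)} = \frac{b + 203}{2 b} = \left(203 + b\right) \frac{1}{2 b} = \frac{203 + b}{2 b}$)
$- U{\left(168 \right)} = - \frac{203 + 168}{2 \cdot 168} = - \frac{371}{2 \cdot 168} = \left(-1\right) \frac{53}{48} = - \frac{53}{48}$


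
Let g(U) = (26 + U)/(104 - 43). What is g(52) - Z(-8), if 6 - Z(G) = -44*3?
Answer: -8340/61 ≈ -136.72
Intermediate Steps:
Z(G) = 138 (Z(G) = 6 - (-44)*3 = 6 - 1*(-132) = 6 + 132 = 138)
g(U) = 26/61 + U/61 (g(U) = (26 + U)/61 = (26 + U)*(1/61) = 26/61 + U/61)
g(52) - Z(-8) = (26/61 + (1/61)*52) - 1*138 = (26/61 + 52/61) - 138 = 78/61 - 138 = -8340/61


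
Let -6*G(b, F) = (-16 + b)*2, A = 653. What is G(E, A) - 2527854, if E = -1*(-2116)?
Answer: -2528554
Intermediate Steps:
E = 2116
G(b, F) = 16/3 - b/3 (G(b, F) = -(-16 + b)*2/6 = -(-32 + 2*b)/6 = 16/3 - b/3)
G(E, A) - 2527854 = (16/3 - ⅓*2116) - 2527854 = (16/3 - 2116/3) - 2527854 = -700 - 2527854 = -2528554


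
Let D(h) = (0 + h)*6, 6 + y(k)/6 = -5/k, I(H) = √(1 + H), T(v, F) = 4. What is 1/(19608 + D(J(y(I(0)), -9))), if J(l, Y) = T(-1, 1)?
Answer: 1/19632 ≈ 5.0937e-5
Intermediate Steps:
y(k) = -36 - 30/k (y(k) = -36 + 6*(-5/k) = -36 - 30/k)
J(l, Y) = 4
D(h) = 6*h (D(h) = h*6 = 6*h)
1/(19608 + D(J(y(I(0)), -9))) = 1/(19608 + 6*4) = 1/(19608 + 24) = 1/19632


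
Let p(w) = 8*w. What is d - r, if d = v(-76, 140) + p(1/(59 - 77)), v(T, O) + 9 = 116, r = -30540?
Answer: 275819/9 ≈ 30647.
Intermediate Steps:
v(T, O) = 107 (v(T, O) = -9 + 116 = 107)
d = 959/9 (d = 107 + 8/(59 - 77) = 107 + 8/(-18) = 107 + 8*(-1/18) = 107 - 4/9 = 959/9 ≈ 106.56)
d - r = 959/9 - 1*(-30540) = 959/9 + 30540 = 275819/9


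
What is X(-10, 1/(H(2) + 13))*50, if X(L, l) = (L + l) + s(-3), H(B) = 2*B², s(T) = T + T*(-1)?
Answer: -10450/21 ≈ -497.62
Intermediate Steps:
s(T) = 0 (s(T) = T - T = 0)
X(L, l) = L + l (X(L, l) = (L + l) + 0 = L + l)
X(-10, 1/(H(2) + 13))*50 = (-10 + 1/(2*2² + 13))*50 = (-10 + 1/(2*4 + 13))*50 = (-10 + 1/(8 + 13))*50 = (-10 + 1/21)*50 = -209/21*50 = -10450/21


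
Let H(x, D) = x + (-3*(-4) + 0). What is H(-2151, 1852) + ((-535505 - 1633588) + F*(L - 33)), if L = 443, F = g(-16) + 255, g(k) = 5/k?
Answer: -16534481/8 ≈ -2.0668e+6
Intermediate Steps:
F = 4075/16 (F = 5/(-16) + 255 = 5*(-1/16) + 255 = -5/16 + 255 = 4075/16 ≈ 254.69)
H(x, D) = 12 + x (H(x, D) = x + (12 + 0) = x + 12 = 12 + x)
H(-2151, 1852) + ((-535505 - 1633588) + F*(L - 33)) = (12 - 2151) + ((-535505 - 1633588) + 4075*(443 - 33)/16) = -2139 + (-2169093 + (4075/16)*410) = -2139 + (-2169093 + 835375/8) = -2139 - 16517369/8 = -16534481/8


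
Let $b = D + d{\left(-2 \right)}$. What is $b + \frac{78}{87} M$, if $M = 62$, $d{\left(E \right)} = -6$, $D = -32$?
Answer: $\frac{510}{29} \approx 17.586$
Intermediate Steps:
$b = -38$ ($b = -32 - 6 = -38$)
$b + \frac{78}{87} M = -38 + \frac{78}{87} \cdot 62 = -38 + 78 \cdot \frac{1}{87} \cdot 62 = -38 + \frac{26}{29} \cdot 62 = -38 + \frac{1612}{29} = \frac{510}{29}$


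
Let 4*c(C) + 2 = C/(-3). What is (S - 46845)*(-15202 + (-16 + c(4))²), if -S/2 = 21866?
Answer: 48646279967/36 ≈ 1.3513e+9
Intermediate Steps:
S = -43732 (S = -2*21866 = -43732)
c(C) = -½ - C/12 (c(C) = -½ + (C/(-3))/4 = -½ + (C*(-⅓))/4 = -½ + (-C/3)/4 = -½ - C/12)
(S - 46845)*(-15202 + (-16 + c(4))²) = (-43732 - 46845)*(-15202 + (-16 + (-½ - 1/12*4))²) = -90577*(-15202 + (-16 + (-½ - ⅓))²) = -90577*(-15202 + (-16 - ⅚)²) = -90577*(-15202 + (-101/6)²) = -90577*(-15202 + 10201/36) = -90577*(-537071/36) = 48646279967/36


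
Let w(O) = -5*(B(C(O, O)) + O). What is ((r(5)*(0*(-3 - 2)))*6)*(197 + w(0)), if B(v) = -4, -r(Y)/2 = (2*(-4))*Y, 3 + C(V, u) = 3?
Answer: 0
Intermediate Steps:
C(V, u) = 0 (C(V, u) = -3 + 3 = 0)
r(Y) = 16*Y (r(Y) = -2*2*(-4)*Y = -(-16)*Y = 16*Y)
w(O) = 20 - 5*O (w(O) = -5*(-4 + O) = 20 - 5*O)
((r(5)*(0*(-3 - 2)))*6)*(197 + w(0)) = (((16*5)*(0*(-3 - 2)))*6)*(197 + (20 - 5*0)) = ((80*(0*(-5)))*6)*(197 + (20 + 0)) = ((80*0)*6)*(197 + 20) = (0*6)*217 = 0*217 = 0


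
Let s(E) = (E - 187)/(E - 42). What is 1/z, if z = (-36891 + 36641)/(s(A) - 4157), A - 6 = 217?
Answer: 752381/45250 ≈ 16.627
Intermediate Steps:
A = 223 (A = 6 + 217 = 223)
s(E) = (-187 + E)/(-42 + E)
z = 45250/752381 (z = (-36891 + 36641)/((-187 + 223)/(-42 + 223) - 4157) = -250/(36/181 - 4157) = -250/(-752381/181) = -250*(-181/752381) = 45250/752381 ≈ 0.060142)
1/z = 1/(45250/752381) = 752381/45250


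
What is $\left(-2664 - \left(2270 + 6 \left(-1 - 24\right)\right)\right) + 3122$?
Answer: $-1662$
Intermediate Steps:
$\left(-2664 - \left(2270 + 6 \left(-1 - 24\right)\right)\right) + 3122 = \left(-2664 + \left(\left(1291 - -150\right) - 3561\right)\right) + 3122 = \left(-2664 + \left(\left(1291 + 150\right) - 3561\right)\right) + 3122 = \left(-2664 + \left(1441 - 3561\right)\right) + 3122 = \left(-2664 - 2120\right) + 3122 = -4784 + 3122 = -1662$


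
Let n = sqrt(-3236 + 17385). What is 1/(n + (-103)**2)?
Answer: 10609/112536732 - sqrt(14149)/112536732 ≈ 9.3214e-5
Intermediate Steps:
n = sqrt(14149) ≈ 118.95
1/(n + (-103)**2) = 1/(sqrt(14149) + (-103)**2) = 1/(sqrt(14149) + 10609) = 1/(10609 + sqrt(14149))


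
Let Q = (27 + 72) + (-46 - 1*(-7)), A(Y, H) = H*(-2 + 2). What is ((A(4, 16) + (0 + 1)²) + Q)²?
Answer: 3721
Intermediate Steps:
A(Y, H) = 0 (A(Y, H) = H*0 = 0)
Q = 60 (Q = 99 + (-46 + 7) = 99 - 39 = 60)
((A(4, 16) + (0 + 1)²) + Q)² = ((0 + (0 + 1)²) + 60)² = ((0 + 1²) + 60)² = ((0 + 1) + 60)² = (1 + 60)² = 61² = 3721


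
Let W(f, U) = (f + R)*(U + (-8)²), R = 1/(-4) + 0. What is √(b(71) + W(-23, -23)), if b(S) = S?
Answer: I*√3529/2 ≈ 29.703*I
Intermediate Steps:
R = -¼ (R = 1*(-¼) + 0 = -¼ + 0 = -¼ ≈ -0.25000)
W(f, U) = (64 + U)*(-¼ + f) (W(f, U) = (f - ¼)*(U + (-8)²) = (-¼ + f)*(U + 64) = (-¼ + f)*(64 + U) = (64 + U)*(-¼ + f))
√(b(71) + W(-23, -23)) = √(71 + (-16 + 64*(-23) - ¼*(-23) - 23*(-23))) = √(71 + (-16 - 1472 + 23/4 + 529)) = √(71 - 3813/4) = √(-3529/4) = I*√3529/2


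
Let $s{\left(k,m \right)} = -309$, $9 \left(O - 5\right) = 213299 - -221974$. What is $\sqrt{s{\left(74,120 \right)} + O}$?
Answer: $\frac{\sqrt{432537}}{3} \approx 219.23$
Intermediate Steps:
$O = \frac{145106}{3}$ ($O = 5 + \frac{213299 - -221974}{9} = 5 + \frac{213299 + 221974}{9} = 5 + \frac{1}{9} \cdot 435273 = 5 + \frac{145091}{3} = \frac{145106}{3} \approx 48369.0$)
$\sqrt{s{\left(74,120 \right)} + O} = \sqrt{-309 + \frac{145106}{3}} = \sqrt{\frac{144179}{3}} = \frac{\sqrt{432537}}{3}$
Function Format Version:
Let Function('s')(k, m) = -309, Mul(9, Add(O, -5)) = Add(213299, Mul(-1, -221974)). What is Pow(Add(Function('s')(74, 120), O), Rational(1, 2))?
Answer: Mul(Rational(1, 3), Pow(432537, Rational(1, 2))) ≈ 219.23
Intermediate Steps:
O = Rational(145106, 3) (O = Add(5, Mul(Rational(1, 9), Add(213299, Mul(-1, -221974)))) = Add(5, Mul(Rational(1, 9), Add(213299, 221974))) = Add(5, Mul(Rational(1, 9), 435273)) = Add(5, Rational(145091, 3)) = Rational(145106, 3) ≈ 48369.)
Pow(Add(Function('s')(74, 120), O), Rational(1, 2)) = Pow(Add(-309, Rational(145106, 3)), Rational(1, 2)) = Pow(Rational(144179, 3), Rational(1, 2)) = Mul(Rational(1, 3), Pow(432537, Rational(1, 2)))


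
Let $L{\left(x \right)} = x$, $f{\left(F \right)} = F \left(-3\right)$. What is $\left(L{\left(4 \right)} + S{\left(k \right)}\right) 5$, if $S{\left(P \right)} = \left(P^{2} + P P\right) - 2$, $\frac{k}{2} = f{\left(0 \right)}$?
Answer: $10$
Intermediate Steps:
$f{\left(F \right)} = - 3 F$
$k = 0$ ($k = 2 \left(\left(-3\right) 0\right) = 2 \cdot 0 = 0$)
$S{\left(P \right)} = -2 + 2 P^{2}$ ($S{\left(P \right)} = \left(P^{2} + P^{2}\right) - 2 = 2 P^{2} - 2 = -2 + 2 P^{2}$)
$\left(L{\left(4 \right)} + S{\left(k \right)}\right) 5 = \left(4 - \left(2 - 2 \cdot 0^{2}\right)\right) 5 = \left(4 + \left(-2 + 2 \cdot 0\right)\right) 5 = \left(4 + \left(-2 + 0\right)\right) 5 = \left(4 - 2\right) 5 = 2 \cdot 5 = 10$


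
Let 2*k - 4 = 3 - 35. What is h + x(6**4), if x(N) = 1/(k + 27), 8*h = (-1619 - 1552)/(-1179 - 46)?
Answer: 7289/18200 ≈ 0.40049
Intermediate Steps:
k = -14 (k = 2 + (3 - 35)/2 = 2 + (1/2)*(-32) = 2 - 16 = -14)
h = 453/1400 (h = ((-1619 - 1552)/(-1179 - 46))/8 = (-3171/(-1225))/8 = (-3171*(-1/1225))/8 = (1/8)*(453/175) = 453/1400 ≈ 0.32357)
x(N) = 1/13 (x(N) = 1/(-14 + 27) = 1/13)
h + x(6**4) = 453/1400 + 1/13 = 7289/18200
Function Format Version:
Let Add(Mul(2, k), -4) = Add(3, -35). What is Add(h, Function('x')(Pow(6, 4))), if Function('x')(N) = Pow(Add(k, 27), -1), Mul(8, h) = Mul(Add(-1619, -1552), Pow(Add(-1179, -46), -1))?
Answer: Rational(7289, 18200) ≈ 0.40049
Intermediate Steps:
k = -14 (k = Add(2, Mul(Rational(1, 2), Add(3, -35))) = Add(2, Mul(Rational(1, 2), -32)) = Add(2, -16) = -14)
h = Rational(453, 1400) (h = Mul(Rational(1, 8), Mul(Add(-1619, -1552), Pow(Add(-1179, -46), -1))) = Mul(Rational(1, 8), Mul(-3171, Pow(-1225, -1))) = Mul(Rational(1, 8), Mul(-3171, Rational(-1, 1225))) = Mul(Rational(1, 8), Rational(453, 175)) = Rational(453, 1400) ≈ 0.32357)
Function('x')(N) = Rational(1, 13) (Function('x')(N) = Pow(Add(-14, 27), -1) = Pow(13, -1) = Rational(1, 13))
Add(h, Function('x')(Pow(6, 4))) = Add(Rational(453, 1400), Rational(1, 13)) = Rational(7289, 18200)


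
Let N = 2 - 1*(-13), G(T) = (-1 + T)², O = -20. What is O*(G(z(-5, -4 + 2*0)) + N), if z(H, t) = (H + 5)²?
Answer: -320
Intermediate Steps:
z(H, t) = (5 + H)²
N = 15 (N = 2 + 13 = 15)
O*(G(z(-5, -4 + 2*0)) + N) = -20*((-1 + (5 - 5)²)² + 15) = -20*((-1 + 0²)² + 15) = -20*((-1 + 0)² + 15) = -20*((-1)² + 15) = -20*(1 + 15) = -20*16 = -320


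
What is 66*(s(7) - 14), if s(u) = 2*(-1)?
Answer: -1056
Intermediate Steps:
s(u) = -2
66*(s(7) - 14) = 66*(-2 - 14) = 66*(-16) = -1056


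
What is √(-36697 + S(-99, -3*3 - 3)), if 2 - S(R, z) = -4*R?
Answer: I*√37091 ≈ 192.59*I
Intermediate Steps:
S(R, z) = 2 + 4*R (S(R, z) = 2 - (-4)*R = 2 + 4*R)
√(-36697 + S(-99, -3*3 - 3)) = √(-36697 + (2 + 4*(-99))) = √(-36697 + (2 - 396)) = √(-36697 - 394) = √(-37091) = I*√37091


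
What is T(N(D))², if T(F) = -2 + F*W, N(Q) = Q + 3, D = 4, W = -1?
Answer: 81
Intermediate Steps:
N(Q) = 3 + Q
T(F) = -2 - F (T(F) = -2 + F*(-1) = -2 - F)
T(N(D))² = (-2 - (3 + 4))² = (-2 - 1*7)² = (-2 - 7)² = (-9)² = 81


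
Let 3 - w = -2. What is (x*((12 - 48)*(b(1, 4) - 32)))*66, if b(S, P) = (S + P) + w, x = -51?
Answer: -2665872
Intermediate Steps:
w = 5 (w = 3 - 1*(-2) = 3 + 2 = 5)
b(S, P) = 5 + P + S (b(S, P) = (S + P) + 5 = (P + S) + 5 = 5 + P + S)
(x*((12 - 48)*(b(1, 4) - 32)))*66 = -51*(12 - 48)*((5 + 4 + 1) - 32)*66 = -(-1836)*(10 - 32)*66 = -(-1836)*(-22)*66 = -51*792*66 = -40392*66 = -2665872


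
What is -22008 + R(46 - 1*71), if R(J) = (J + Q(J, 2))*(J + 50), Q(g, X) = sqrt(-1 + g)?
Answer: -22633 + 25*I*sqrt(26) ≈ -22633.0 + 127.48*I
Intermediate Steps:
R(J) = (50 + J)*(J + sqrt(-1 + J)) (R(J) = (J + sqrt(-1 + J))*(J + 50) = (J + sqrt(-1 + J))*(50 + J) = (50 + J)*(J + sqrt(-1 + J)))
-22008 + R(46 - 1*71) = -22008 + ((46 - 1*71)**2 + 50*(46 - 1*71) + 50*sqrt(-1 + (46 - 1*71)) + (46 - 1*71)*sqrt(-1 + (46 - 1*71))) = -22008 + ((46 - 71)**2 + 50*(46 - 71) + 50*sqrt(-1 + (46 - 71)) + (46 - 71)*sqrt(-1 + (46 - 71))) = -22008 + ((-25)**2 + 50*(-25) + 50*sqrt(-1 - 25) - 25*sqrt(-1 - 25)) = -22008 + (625 - 1250 + 50*sqrt(-26) - 25*I*sqrt(26)) = -22008 + (625 - 1250 + 50*(I*sqrt(26)) - 25*I*sqrt(26)) = -22008 + (625 - 1250 + 50*I*sqrt(26) - 25*I*sqrt(26)) = -22008 + (-625 + 25*I*sqrt(26)) = -22633 + 25*I*sqrt(26)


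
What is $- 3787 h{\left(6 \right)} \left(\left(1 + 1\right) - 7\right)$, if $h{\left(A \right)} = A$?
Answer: $113610$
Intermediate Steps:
$- 3787 h{\left(6 \right)} \left(\left(1 + 1\right) - 7\right) = - 3787 \cdot 6 \left(\left(1 + 1\right) - 7\right) = - 3787 \cdot 6 \left(2 - 7\right) = - 3787 \cdot 6 \left(-5\right) = \left(-3787\right) \left(-30\right) = 113610$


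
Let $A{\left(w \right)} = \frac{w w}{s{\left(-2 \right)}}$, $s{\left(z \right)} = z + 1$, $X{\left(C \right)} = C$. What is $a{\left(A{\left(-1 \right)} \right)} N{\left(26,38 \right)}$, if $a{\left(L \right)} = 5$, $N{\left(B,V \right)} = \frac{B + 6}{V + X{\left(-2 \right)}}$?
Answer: $\frac{40}{9} \approx 4.4444$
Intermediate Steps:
$N{\left(B,V \right)} = \frac{6 + B}{-2 + V}$ ($N{\left(B,V \right)} = \frac{B + 6}{V - 2} = \frac{6 + B}{-2 + V}$)
$s{\left(z \right)} = 1 + z$
$A{\left(w \right)} = - w^{2}$ ($A{\left(w \right)} = \frac{w w}{1 - 2} = \frac{w^{2}}{-1} = w^{2} \left(-1\right) = - w^{2}$)
$a{\left(A{\left(-1 \right)} \right)} N{\left(26,38 \right)} = 5 \frac{6 + 26}{-2 + 38} = 5 \cdot \frac{1}{36} \cdot 32 = 5 \cdot \frac{8}{9} = \frac{40}{9}$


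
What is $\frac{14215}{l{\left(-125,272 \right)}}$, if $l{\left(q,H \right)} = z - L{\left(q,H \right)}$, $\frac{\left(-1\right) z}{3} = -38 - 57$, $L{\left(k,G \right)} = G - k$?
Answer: $- \frac{14215}{112} \approx -126.92$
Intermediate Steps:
$z = 285$ ($z = - 3 \left(-38 - 57\right) = \left(-3\right) \left(-95\right) = 285$)
$l{\left(q,H \right)} = 285 + q - H$ ($l{\left(q,H \right)} = 285 - \left(H - q\right) = 285 + q - H$)
$\frac{14215}{l{\left(-125,272 \right)}} = \frac{14215}{285 - 125 - 272} = \frac{14215}{-112} = 14215 \left(- \frac{1}{112}\right) = - \frac{14215}{112}$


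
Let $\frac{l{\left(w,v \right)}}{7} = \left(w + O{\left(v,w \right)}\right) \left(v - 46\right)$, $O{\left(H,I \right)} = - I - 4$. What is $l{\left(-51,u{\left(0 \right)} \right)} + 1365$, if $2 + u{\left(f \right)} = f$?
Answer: $2709$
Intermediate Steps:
$O{\left(H,I \right)} = -4 - I$
$u{\left(f \right)} = -2 + f$
$l{\left(w,v \right)} = 1288 - 28 v$ ($l{\left(w,v \right)} = 7 \left(w - \left(4 + w\right)\right) \left(v - 46\right) = 7 \left(- 4 \left(-46 + v\right)\right) = 7 \left(184 - 4 v\right) = 1288 - 28 v$)
$l{\left(-51,u{\left(0 \right)} \right)} + 1365 = \left(1288 - 28 \left(-2 + 0\right)\right) + 1365 = \left(1288 - -56\right) + 1365 = \left(1288 + 56\right) + 1365 = 1344 + 1365 = 2709$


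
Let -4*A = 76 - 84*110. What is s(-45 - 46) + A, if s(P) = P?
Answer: 2200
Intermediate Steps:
A = 2291 (A = -(76 - 84*110)/4 = -(76 - 9240)/4 = -1/4*(-9164) = 2291)
s(-45 - 46) + A = (-45 - 46) + 2291 = -91 + 2291 = 2200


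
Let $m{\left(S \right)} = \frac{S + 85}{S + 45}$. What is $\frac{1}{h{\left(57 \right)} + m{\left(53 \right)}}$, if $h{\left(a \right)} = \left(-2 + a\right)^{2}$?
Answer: $\frac{49}{148294} \approx 0.00033042$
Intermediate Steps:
$m{\left(S \right)} = \frac{85 + S}{45 + S}$
$\frac{1}{h{\left(57 \right)} + m{\left(53 \right)}} = \frac{1}{\left(-2 + 57\right)^{2} + \frac{85 + 53}{45 + 53}} = \frac{1}{55^{2} + \frac{1}{98} \cdot 138} = \frac{1}{3025 + \frac{1}{98} \cdot 138} = \frac{1}{3025 + \frac{69}{49}} = \frac{1}{\frac{148294}{49}} = \frac{49}{148294}$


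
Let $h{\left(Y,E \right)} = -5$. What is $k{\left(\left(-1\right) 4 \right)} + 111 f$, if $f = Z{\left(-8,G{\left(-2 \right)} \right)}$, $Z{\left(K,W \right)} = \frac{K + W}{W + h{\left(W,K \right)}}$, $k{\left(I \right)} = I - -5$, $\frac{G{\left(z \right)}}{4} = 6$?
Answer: $\frac{1795}{19} \approx 94.474$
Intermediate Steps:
$G{\left(z \right)} = 24$ ($G{\left(z \right)} = 4 \cdot 6 = 24$)
$k{\left(I \right)} = 5 + I$ ($k{\left(I \right)} = I + 5 = 5 + I$)
$Z{\left(K,W \right)} = \frac{K + W}{-5 + W}$ ($Z{\left(K,W \right)} = \frac{K + W}{W - 5} = \frac{K + W}{-5 + W}$)
$f = \frac{16}{19}$ ($f = \frac{-8 + 24}{-5 + 24} = \frac{1}{19} \cdot 16 = \frac{16}{19} \approx 0.8421$)
$k{\left(\left(-1\right) 4 \right)} + 111 f = \left(5 - 4\right) + 111 \cdot \frac{16}{19} = \left(5 - 4\right) + \frac{1776}{19} = 1 + \frac{1776}{19} = \frac{1795}{19}$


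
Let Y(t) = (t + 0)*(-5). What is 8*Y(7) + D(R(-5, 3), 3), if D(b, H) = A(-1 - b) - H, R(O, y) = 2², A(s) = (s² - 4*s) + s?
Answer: -243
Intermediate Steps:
Y(t) = -5*t (Y(t) = t*(-5) = -5*t)
A(s) = s² - 3*s
R(O, y) = 4
D(b, H) = -H + (-1 - b)*(-4 - b) (D(b, H) = (-1 - b)*(-3 + (-1 - b)) - H = (-1 - b)*(-4 - b) - H = -H + (-1 - b)*(-4 - b))
8*Y(7) + D(R(-5, 3), 3) = 8*(-5*7) + (-1*3 + (1 + 4)*(4 + 4)) = 8*(-35) + (-3 + 5*8) = -280 + (-3 + 40) = -280 + 37 = -243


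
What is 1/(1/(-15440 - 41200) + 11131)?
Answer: 56640/630459839 ≈ 8.9839e-5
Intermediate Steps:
1/(1/(-15440 - 41200) + 11131) = 1/(1/(-56640) + 11131) = 1/(-1/56640 + 11131) = 1/(630459839/56640) = 56640/630459839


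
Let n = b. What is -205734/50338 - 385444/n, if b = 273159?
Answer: -37800286889/6875138871 ≈ -5.4981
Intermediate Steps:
n = 273159
-205734/50338 - 385444/n = -205734/50338 - 385444/273159 = -205734*1/50338 - 385444*1/273159 = -102867/25169 - 385444/273159 = -37800286889/6875138871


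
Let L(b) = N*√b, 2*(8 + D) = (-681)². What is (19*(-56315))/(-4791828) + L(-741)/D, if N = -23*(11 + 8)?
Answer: 1069985/4791828 - 874*I*√741/463745 ≈ 0.22329 - 0.051303*I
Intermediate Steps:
N = -437 (N = -23*19 = -437)
D = 463745/2 (D = -8 + (½)*(-681)² = -8 + (½)*463761 = -8 + 463761/2 = 463745/2 ≈ 2.3187e+5)
L(b) = -437*√b
(19*(-56315))/(-4791828) + L(-741)/D = (19*(-56315))/(-4791828) + (-437*I*√741)/(463745/2) = -1069985*(-1/4791828) - 437*I*√741*(2/463745) = 1069985/4791828 - 437*I*√741*(2/463745) = 1069985/4791828 - 874*I*√741/463745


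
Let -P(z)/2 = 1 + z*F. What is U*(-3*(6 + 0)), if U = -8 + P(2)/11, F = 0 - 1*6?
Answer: 108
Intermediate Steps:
F = -6 (F = 0 - 6 = -6)
P(z) = -2 + 12*z (P(z) = -2*(1 + z*(-6)) = -2*(1 - 6*z) = -2 + 12*z)
U = -6 (U = -8 + (-2 + 12*2)/11 = -8 + (-2 + 24)*(1/11) = -8 + 22*(1/11) = -8 + 2 = -6)
U*(-3*(6 + 0)) = -(-18)*(6 + 0) = -(-18)*6 = -6*(-18) = 108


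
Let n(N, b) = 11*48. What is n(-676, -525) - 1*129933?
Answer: -129405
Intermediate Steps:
n(N, b) = 528
n(-676, -525) - 1*129933 = 528 - 1*129933 = 528 - 129933 = -129405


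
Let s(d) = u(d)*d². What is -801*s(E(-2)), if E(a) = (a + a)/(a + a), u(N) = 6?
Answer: -4806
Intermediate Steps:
E(a) = 1 (E(a) = (2*a)/((2*a)) = (2*a)*(1/(2*a)) = 1)
s(d) = 6*d²
-801*s(E(-2)) = -4806*1² = -4806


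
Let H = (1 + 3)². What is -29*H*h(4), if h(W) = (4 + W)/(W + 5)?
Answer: -3712/9 ≈ -412.44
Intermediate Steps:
h(W) = (4 + W)/(5 + W)
H = 16 (H = 4² = 16)
-29*H*h(4) = -29*16*(4 + 4)/(5 + 4) = -464*8/9 = -1*3712/9 = -3712/9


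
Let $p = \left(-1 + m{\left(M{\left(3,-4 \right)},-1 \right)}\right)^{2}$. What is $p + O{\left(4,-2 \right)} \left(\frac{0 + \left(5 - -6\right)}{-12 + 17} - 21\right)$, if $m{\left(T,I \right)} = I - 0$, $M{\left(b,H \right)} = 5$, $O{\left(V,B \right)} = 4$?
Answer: $- \frac{356}{5} \approx -71.2$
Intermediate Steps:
$m{\left(T,I \right)} = I$ ($m{\left(T,I \right)} = I + 0 = I$)
$p = 4$ ($p = \left(-1 - 1\right)^{2} = \left(-2\right)^{2} = 4$)
$p + O{\left(4,-2 \right)} \left(\frac{0 + \left(5 - -6\right)}{-12 + 17} - 21\right) = 4 + 4 \left(\frac{0 + \left(5 - -6\right)}{-12 + 17} - 21\right) = 4 + 4 \left(\frac{0 + \left(5 + 6\right)}{5} - 21\right) = 4 + 4 \left(\left(0 + 11\right) \frac{1}{5} - 21\right) = 4 + 4 \left(11 \cdot \frac{1}{5} - 21\right) = 4 + 4 \left(\frac{11}{5} - 21\right) = 4 + 4 \left(- \frac{94}{5}\right) = 4 - \frac{376}{5} = - \frac{356}{5}$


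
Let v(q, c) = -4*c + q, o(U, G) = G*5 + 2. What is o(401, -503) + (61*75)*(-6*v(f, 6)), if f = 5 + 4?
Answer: 409237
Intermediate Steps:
f = 9
o(U, G) = 2 + 5*G (o(U, G) = 5*G + 2 = 2 + 5*G)
v(q, c) = q - 4*c
o(401, -503) + (61*75)*(-6*v(f, 6)) = (2 + 5*(-503)) + (61*75)*(-6*(9 - 4*6)) = (2 - 2515) + 4575*(-6*(9 - 24)) = -2513 + 4575*(-6*(-15)) = -2513 + 4575*90 = -2513 + 411750 = 409237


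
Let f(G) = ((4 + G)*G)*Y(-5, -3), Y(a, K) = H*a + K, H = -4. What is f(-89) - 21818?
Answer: 106787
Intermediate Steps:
Y(a, K) = K - 4*a (Y(a, K) = -4*a + K = K - 4*a)
f(G) = 17*G*(4 + G) (f(G) = ((4 + G)*G)*(-3 - 4*(-5)) = (G*(4 + G))*(-3 + 20) = (G*(4 + G))*17 = 17*G*(4 + G))
f(-89) - 21818 = 17*(-89)*(4 - 89) - 21818 = 17*(-89)*(-85) - 21818 = 128605 - 21818 = 106787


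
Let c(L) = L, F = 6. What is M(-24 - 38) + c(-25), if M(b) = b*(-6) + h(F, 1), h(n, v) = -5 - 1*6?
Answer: 336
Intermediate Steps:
h(n, v) = -11 (h(n, v) = -5 - 6 = -11)
M(b) = -11 - 6*b (M(b) = b*(-6) - 11 = -6*b - 11 = -11 - 6*b)
M(-24 - 38) + c(-25) = (-11 - 6*(-24 - 38)) - 25 = (-11 - 6*(-62)) - 25 = (-11 + 372) - 25 = 361 - 25 = 336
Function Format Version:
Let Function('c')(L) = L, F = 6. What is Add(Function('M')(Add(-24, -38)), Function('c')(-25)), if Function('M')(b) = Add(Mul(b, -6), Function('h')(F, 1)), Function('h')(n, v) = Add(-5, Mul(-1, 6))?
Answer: 336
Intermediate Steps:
Function('h')(n, v) = -11 (Function('h')(n, v) = Add(-5, -6) = -11)
Function('M')(b) = Add(-11, Mul(-6, b)) (Function('M')(b) = Add(Mul(b, -6), -11) = Add(Mul(-6, b), -11) = Add(-11, Mul(-6, b)))
Add(Function('M')(Add(-24, -38)), Function('c')(-25)) = Add(Add(-11, Mul(-6, Add(-24, -38))), -25) = Add(Add(-11, Mul(-6, -62)), -25) = Add(Add(-11, 372), -25) = Add(361, -25) = 336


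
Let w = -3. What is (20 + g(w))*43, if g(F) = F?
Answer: 731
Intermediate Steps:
(20 + g(w))*43 = (20 - 3)*43 = 17*43 = 731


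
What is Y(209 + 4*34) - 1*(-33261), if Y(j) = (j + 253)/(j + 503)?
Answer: 14102963/424 ≈ 33262.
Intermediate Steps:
Y(j) = (253 + j)/(503 + j)
Y(209 + 4*34) - 1*(-33261) = (253 + (209 + 4*34))/(503 + (209 + 4*34)) - 1*(-33261) = (253 + (209 + 136))/(503 + (209 + 136)) + 33261 = (253 + 345)/(503 + 345) + 33261 = 598/848 + 33261 = (1/848)*598 + 33261 = 299/424 + 33261 = 14102963/424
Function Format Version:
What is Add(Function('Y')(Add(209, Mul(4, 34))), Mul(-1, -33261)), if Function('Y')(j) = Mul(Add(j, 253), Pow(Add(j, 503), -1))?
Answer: Rational(14102963, 424) ≈ 33262.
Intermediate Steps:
Function('Y')(j) = Mul(Pow(Add(503, j), -1), Add(253, j)) (Function('Y')(j) = Mul(Add(253, j), Pow(Add(503, j), -1)) = Mul(Pow(Add(503, j), -1), Add(253, j)))
Add(Function('Y')(Add(209, Mul(4, 34))), Mul(-1, -33261)) = Add(Mul(Pow(Add(503, Add(209, Mul(4, 34))), -1), Add(253, Add(209, Mul(4, 34)))), Mul(-1, -33261)) = Add(Mul(Pow(Add(503, Add(209, 136)), -1), Add(253, Add(209, 136))), 33261) = Add(Mul(Pow(Add(503, 345), -1), Add(253, 345)), 33261) = Add(Mul(Pow(848, -1), 598), 33261) = Add(Mul(Rational(1, 848), 598), 33261) = Add(Rational(299, 424), 33261) = Rational(14102963, 424)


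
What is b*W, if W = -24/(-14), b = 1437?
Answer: 17244/7 ≈ 2463.4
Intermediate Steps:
W = 12/7 (W = -24*(-1/14) = 12/7 ≈ 1.7143)
b*W = 1437*(12/7) = 17244/7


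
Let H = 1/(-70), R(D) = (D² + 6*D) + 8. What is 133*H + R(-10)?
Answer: 461/10 ≈ 46.100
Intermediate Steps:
R(D) = 8 + D² + 6*D
H = -1/70 ≈ -0.014286
133*H + R(-10) = 133*(-1/70) + (8 + (-10)² + 6*(-10)) = -19/10 + (8 + 100 - 60) = -19/10 + 48 = 461/10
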